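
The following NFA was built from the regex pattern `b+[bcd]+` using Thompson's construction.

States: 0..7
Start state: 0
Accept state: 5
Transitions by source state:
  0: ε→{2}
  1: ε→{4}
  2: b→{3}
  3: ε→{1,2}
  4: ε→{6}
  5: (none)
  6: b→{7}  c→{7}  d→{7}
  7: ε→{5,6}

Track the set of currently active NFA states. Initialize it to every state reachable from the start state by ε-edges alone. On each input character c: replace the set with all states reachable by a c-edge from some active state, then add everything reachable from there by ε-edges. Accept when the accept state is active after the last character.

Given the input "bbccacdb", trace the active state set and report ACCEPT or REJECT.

Answer: REJECT

Trace:
initial (ε-close {0}): {0,2}
'b' @ 1: {1,2,3,4,6}
'b' @ 2: {1,2,3,4,5,6,7}  ✓accept
'c' @ 3: {5,6,7}  ✓accept
'c' @ 4: {5,6,7}  ✓accept
'a' @ 5: {}  — dead — no transitions
rest 'cdb' ignored (set empty)
end set {} — state 5 not in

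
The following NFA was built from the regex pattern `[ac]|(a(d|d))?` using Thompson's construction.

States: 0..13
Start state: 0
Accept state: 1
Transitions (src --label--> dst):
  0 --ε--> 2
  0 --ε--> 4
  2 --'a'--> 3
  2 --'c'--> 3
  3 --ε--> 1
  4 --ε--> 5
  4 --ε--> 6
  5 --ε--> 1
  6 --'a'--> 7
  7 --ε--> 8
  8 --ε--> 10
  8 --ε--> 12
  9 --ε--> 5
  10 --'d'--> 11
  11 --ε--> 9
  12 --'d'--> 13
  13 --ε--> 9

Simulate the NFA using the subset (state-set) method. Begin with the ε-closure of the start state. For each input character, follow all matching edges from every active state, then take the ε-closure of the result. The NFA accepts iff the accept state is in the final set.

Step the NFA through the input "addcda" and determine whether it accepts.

initial (ε-close {0}): {0,1,2,4,5,6}
'a' @ 1: {1,3,7,8,10,12}  [accepting]
'd' @ 2: {1,5,9,11,13}  [accepting]
'd' @ 3: {}  — dead — no transitions
rest 'cda' ignored (set empty)
after full input: {}  (accept=1 not in)

Answer: REJECT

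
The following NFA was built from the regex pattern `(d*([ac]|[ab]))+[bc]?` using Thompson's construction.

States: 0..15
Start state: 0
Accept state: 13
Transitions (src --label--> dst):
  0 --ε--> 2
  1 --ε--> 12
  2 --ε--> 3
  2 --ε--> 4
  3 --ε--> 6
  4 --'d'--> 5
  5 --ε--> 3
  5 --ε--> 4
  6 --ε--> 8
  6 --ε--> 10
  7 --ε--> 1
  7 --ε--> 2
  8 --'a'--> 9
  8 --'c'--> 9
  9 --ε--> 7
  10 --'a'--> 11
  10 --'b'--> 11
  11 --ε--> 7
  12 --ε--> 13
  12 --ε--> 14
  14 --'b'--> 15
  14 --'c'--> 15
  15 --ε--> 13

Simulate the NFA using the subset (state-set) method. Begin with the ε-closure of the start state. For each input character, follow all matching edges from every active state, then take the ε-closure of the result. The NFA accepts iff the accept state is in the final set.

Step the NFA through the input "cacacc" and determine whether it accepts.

start: ε-closure({0}) = {0,2,3,4,6,8,10}
'c' @ 1: {1,2,3,4,6,7,8,9,10,12,13,14}  (accept∈set)
'a' @ 2: {1,2,3,4,6,7,8,9,10,11,12,13,14}  (accept∈set)
'c' @ 3: {1,2,3,4,6,7,8,9,10,12,13,14,15}  (accept∈set)
'a' @ 4: {1,2,3,4,6,7,8,9,10,11,12,13,14}  (accept∈set)
'c' @ 5: {1,2,3,4,6,7,8,9,10,12,13,14,15}  (accept∈set)
'c' @ 6: {1,2,3,4,6,7,8,9,10,12,13,14,15}  (accept∈set)
after full input: {1,2,3,4,6,7,8,9,10,12,13,14,15}  (accept=13 in)

Answer: ACCEPT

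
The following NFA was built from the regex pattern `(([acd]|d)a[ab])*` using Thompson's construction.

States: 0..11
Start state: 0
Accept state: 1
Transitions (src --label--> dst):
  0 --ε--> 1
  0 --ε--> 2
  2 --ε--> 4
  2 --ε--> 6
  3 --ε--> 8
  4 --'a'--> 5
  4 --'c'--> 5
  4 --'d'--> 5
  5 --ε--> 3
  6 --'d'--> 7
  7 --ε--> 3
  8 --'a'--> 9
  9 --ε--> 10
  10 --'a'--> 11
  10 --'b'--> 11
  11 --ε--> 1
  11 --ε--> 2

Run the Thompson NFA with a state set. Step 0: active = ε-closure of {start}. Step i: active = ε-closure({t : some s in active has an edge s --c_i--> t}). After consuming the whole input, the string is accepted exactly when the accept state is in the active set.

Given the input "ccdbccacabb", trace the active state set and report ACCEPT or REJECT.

initial (ε-close {0}): {0,1,2,4,6}
'c' @ 1: {3,5,8}
'c' @ 2: {}  — no active states
rest 'dbccacabb' ignored (set empty)
end set {} — state 1 not in

Answer: REJECT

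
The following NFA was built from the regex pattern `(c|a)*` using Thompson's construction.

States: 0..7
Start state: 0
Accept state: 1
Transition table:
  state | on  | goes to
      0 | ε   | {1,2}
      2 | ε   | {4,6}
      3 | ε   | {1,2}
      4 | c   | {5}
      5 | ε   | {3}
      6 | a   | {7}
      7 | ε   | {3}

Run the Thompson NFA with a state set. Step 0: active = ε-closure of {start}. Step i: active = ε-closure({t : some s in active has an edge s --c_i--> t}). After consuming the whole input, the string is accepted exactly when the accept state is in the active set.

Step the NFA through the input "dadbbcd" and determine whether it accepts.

initial (ε-close {0}): {0,1,2,4,6}
'd' @ 1: {}  — no active states
rest 'adbbcd' ignored (set empty)
end set {} — state 1 not in

Answer: REJECT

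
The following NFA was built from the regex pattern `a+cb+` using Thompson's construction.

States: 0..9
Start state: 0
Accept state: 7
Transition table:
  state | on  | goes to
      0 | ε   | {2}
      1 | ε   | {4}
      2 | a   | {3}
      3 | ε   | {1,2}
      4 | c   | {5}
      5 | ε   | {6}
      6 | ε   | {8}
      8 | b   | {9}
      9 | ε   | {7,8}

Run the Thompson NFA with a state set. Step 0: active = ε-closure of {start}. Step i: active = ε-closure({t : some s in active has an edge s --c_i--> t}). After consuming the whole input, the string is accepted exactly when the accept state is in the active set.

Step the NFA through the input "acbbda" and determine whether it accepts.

initial (ε-close {0}): {0,2}
'a' @ 1: {1,2,3,4}
'c' @ 2: {5,6,8}
'b' @ 3: {7,8,9}  [accepting]
'b' @ 4: {7,8,9}  [accepting]
'd' @ 5: {}  — state set empty
rest 'a' ignored (set empty)
after full input: {}  (accept=7 not in)

Answer: REJECT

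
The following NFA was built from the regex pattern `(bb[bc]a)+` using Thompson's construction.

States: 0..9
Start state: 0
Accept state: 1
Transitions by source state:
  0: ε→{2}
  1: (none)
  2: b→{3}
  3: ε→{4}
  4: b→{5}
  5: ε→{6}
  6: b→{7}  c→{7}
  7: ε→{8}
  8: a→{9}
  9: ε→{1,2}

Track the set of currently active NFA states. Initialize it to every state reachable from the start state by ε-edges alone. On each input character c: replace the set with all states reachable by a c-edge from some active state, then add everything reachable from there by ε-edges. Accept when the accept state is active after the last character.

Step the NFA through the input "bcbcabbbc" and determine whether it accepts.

start: ε-closure({0}) = {0,2}
'b' @ 1: {3,4}
'c' @ 2: {}  — no active states
rest 'bcabbbc' ignored (set empty)
end set {} — state 1 not in

Answer: REJECT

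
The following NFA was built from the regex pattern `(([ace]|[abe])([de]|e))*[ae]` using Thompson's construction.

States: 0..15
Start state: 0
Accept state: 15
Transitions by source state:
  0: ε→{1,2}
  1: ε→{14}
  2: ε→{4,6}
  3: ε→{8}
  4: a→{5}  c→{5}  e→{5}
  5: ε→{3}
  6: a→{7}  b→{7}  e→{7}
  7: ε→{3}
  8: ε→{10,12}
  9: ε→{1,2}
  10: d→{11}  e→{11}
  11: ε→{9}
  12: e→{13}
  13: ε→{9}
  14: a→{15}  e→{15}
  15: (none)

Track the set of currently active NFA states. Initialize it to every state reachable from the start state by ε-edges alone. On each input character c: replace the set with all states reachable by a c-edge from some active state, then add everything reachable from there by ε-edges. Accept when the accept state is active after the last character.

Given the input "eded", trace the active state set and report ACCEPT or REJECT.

S₀ = ε-closure({0}) = {0,1,2,4,6,14}
'e' @ 1: {3,5,7,8,10,12,15}  [accepting]
'd' @ 2: {1,2,4,6,9,11,14}
'e' @ 3: {3,5,7,8,10,12,15}  [accepting]
'd' @ 4: {1,2,4,6,9,11,14}
final: {1,2,4,6,9,11,14}; accept 15 not in set

Answer: REJECT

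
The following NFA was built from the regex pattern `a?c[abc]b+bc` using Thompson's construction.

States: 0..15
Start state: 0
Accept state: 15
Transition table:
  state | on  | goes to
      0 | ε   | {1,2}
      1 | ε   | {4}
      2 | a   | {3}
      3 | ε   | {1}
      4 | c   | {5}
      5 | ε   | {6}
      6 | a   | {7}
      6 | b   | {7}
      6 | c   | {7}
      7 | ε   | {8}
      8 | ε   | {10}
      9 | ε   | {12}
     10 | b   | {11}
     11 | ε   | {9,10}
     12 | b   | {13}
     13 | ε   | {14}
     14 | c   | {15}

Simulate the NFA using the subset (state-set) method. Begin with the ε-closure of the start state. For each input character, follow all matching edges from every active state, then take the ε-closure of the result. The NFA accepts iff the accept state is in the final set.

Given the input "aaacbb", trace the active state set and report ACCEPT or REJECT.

initial (ε-close {0}): {0,1,2,4}
'a' @ 1: {1,3,4}
'a' @ 2: {}  — no active states
rest 'acbb' ignored (set empty)
end set {} — state 15 not in

Answer: REJECT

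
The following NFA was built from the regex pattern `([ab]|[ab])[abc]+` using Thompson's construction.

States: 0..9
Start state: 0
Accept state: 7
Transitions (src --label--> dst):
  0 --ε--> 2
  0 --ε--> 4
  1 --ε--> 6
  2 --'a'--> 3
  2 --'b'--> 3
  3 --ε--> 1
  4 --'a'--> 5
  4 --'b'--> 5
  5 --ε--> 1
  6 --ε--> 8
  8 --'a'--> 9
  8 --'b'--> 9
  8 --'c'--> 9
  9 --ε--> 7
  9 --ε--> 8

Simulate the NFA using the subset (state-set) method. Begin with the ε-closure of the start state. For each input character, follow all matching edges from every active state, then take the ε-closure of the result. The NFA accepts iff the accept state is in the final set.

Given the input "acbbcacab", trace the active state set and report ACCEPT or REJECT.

Answer: ACCEPT

Derivation:
initial (ε-close {0}): {0,2,4}
'a' @ 1: {1,3,5,6,8}
'c' @ 2: {7,8,9}  (accept∈set)
'b' @ 3: {7,8,9}  (accept∈set)
'b' @ 4: {7,8,9}  (accept∈set)
'c' @ 5: {7,8,9}  (accept∈set)
'a' @ 6: {7,8,9}  (accept∈set)
'c' @ 7: {7,8,9}  (accept∈set)
'a' @ 8: {7,8,9}  (accept∈set)
'b' @ 9: {7,8,9}  (accept∈set)
end set {7,8,9} — state 7 in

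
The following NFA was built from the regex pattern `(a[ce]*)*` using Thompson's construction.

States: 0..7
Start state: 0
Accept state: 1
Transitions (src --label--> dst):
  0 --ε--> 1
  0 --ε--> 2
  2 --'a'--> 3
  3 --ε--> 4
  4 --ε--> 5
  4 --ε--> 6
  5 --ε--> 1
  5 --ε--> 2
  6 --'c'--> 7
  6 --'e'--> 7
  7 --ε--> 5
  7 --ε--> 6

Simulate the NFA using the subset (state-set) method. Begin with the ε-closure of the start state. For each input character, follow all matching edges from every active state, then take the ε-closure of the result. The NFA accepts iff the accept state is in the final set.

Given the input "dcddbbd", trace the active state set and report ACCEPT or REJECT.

Answer: REJECT

Derivation:
start: ε-closure({0}) = {0,1,2}
'd' @ 1: {}  — dead — no transitions
rest 'cddbbd' ignored (set empty)
final: {}; accept 1 not in set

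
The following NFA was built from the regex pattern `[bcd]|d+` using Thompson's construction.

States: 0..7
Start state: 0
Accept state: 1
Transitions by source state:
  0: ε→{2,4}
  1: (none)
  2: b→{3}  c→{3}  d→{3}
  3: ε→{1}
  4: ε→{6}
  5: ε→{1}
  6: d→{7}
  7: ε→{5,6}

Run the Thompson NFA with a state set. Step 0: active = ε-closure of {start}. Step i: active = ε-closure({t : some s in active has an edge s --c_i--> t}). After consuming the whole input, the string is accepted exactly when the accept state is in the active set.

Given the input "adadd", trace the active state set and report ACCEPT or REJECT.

Answer: REJECT

Trace:
initial (ε-close {0}): {0,2,4,6}
'a' @ 1: {}  — state set empty
rest 'dadd' ignored (set empty)
final: {}; accept 1 not in set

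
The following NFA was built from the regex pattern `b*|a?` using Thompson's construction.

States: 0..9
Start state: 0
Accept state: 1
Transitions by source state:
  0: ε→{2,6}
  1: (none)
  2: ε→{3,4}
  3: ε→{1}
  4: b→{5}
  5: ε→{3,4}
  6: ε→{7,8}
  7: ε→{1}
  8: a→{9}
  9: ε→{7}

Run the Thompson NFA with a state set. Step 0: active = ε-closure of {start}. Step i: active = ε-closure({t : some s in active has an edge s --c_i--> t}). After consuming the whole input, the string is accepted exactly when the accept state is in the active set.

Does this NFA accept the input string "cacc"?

Answer: REJECT

Steps:
S₀ = ε-closure({0}) = {0,1,2,3,4,6,7,8}
'c' @ 1: {}  — no active states
rest 'acc' ignored (set empty)
final: {}; accept 1 not in set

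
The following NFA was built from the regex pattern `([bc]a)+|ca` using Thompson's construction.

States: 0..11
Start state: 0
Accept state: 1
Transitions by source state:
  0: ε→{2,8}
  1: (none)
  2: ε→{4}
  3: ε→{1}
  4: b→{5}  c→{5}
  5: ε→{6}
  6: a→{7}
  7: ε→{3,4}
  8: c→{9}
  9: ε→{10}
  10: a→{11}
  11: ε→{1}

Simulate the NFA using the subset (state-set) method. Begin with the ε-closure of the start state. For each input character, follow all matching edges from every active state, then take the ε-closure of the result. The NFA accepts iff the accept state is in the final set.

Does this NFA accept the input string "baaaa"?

Answer: REJECT

Derivation:
start: ε-closure({0}) = {0,2,4,8}
'b' @ 1: {5,6}
'a' @ 2: {1,3,4,7}  [accepting]
'a' @ 3: {}  — dead — no transitions
rest 'aa' ignored (set empty)
end set {} — state 1 not in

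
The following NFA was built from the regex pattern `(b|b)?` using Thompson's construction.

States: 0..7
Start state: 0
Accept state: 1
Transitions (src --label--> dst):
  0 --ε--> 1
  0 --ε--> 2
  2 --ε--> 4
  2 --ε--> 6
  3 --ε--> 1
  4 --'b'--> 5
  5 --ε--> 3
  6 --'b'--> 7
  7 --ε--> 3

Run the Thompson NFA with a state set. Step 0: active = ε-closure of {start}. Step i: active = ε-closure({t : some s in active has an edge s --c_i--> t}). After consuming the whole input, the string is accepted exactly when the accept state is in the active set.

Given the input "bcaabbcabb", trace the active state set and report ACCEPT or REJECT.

Answer: REJECT

Steps:
initial (ε-close {0}): {0,1,2,4,6}
'b' @ 1: {1,3,5,7}  [accepting]
'c' @ 2: {}  — state set empty
rest 'aabbcabb' ignored (set empty)
after full input: {}  (accept=1 not in)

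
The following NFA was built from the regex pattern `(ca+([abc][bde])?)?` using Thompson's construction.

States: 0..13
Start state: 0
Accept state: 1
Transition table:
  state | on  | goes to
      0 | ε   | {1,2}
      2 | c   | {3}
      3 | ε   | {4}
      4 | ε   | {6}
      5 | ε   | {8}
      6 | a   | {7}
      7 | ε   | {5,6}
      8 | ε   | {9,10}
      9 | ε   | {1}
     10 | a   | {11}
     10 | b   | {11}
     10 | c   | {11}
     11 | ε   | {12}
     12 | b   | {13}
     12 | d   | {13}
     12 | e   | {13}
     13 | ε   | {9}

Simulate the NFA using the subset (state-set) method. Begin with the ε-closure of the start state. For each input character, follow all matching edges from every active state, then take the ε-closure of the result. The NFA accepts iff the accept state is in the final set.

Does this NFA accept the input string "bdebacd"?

start: ε-closure({0}) = {0,1,2}
'b' @ 1: {}  — state set empty
rest 'debacd' ignored (set empty)
after full input: {}  (accept=1 not in)

Answer: REJECT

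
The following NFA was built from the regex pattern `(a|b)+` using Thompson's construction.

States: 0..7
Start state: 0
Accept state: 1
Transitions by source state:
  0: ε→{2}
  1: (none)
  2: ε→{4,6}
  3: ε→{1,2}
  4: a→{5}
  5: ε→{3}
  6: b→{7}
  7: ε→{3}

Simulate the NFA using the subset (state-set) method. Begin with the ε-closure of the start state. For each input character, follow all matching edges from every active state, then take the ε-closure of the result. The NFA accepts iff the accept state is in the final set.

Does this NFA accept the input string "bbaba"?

initial (ε-close {0}): {0,2,4,6}
'b' @ 1: {1,2,3,4,6,7}  [accepting]
'b' @ 2: {1,2,3,4,6,7}  [accepting]
'a' @ 3: {1,2,3,4,5,6}  [accepting]
'b' @ 4: {1,2,3,4,6,7}  [accepting]
'a' @ 5: {1,2,3,4,5,6}  [accepting]
final: {1,2,3,4,5,6}; accept 1 in set

Answer: ACCEPT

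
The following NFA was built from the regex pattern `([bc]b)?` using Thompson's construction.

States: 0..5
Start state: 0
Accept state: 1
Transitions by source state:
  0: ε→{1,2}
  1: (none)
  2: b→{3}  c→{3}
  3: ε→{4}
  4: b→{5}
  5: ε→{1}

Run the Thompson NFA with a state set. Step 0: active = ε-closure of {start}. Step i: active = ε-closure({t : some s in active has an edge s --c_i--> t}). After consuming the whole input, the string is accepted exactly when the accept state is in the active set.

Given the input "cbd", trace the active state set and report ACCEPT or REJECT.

Answer: REJECT

Derivation:
S₀ = ε-closure({0}) = {0,1,2}
'c' @ 1: {3,4}
'b' @ 2: {1,5}  ✓accept
'd' @ 3: {}  — dead — no transitions
final: {}; accept 1 not in set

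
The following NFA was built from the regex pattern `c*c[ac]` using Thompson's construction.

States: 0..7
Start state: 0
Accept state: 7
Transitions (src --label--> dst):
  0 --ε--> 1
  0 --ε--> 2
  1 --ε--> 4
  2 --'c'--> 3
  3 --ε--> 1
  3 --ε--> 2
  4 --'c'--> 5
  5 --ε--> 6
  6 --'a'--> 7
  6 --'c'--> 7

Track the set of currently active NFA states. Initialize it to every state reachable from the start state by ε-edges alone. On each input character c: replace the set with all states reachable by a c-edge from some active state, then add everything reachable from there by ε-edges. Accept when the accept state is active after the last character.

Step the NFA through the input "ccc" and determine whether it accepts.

Answer: ACCEPT

Trace:
S₀ = ε-closure({0}) = {0,1,2,4}
'c' @ 1: {1,2,3,4,5,6}
'c' @ 2: {1,2,3,4,5,6,7}  (accept∈set)
'c' @ 3: {1,2,3,4,5,6,7}  (accept∈set)
after full input: {1,2,3,4,5,6,7}  (accept=7 in)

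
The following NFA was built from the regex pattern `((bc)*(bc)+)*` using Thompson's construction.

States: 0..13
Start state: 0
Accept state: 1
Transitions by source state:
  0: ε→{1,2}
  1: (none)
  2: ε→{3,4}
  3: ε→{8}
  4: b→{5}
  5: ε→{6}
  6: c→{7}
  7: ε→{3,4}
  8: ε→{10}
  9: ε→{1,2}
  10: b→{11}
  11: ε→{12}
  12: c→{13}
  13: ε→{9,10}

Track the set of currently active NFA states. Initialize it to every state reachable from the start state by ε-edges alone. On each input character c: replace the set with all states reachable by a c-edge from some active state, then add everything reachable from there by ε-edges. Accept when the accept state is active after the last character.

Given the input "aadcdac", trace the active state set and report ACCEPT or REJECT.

Answer: REJECT

Trace:
S₀ = ε-closure({0}) = {0,1,2,3,4,8,10}
'a' @ 1: {}  — dead — no transitions
rest 'adcdac' ignored (set empty)
end set {} — state 1 not in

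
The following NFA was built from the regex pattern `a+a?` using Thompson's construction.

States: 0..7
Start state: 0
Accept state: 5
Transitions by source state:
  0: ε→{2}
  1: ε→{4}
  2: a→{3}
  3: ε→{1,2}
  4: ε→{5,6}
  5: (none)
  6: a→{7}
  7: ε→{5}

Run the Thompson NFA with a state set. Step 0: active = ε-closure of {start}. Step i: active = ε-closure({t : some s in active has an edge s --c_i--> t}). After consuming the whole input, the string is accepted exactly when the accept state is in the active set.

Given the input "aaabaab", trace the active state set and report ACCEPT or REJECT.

start: ε-closure({0}) = {0,2}
'a' @ 1: {1,2,3,4,5,6}  ✓accept
'a' @ 2: {1,2,3,4,5,6,7}  ✓accept
'a' @ 3: {1,2,3,4,5,6,7}  ✓accept
'b' @ 4: {}  — dead — no transitions
rest 'aab' ignored (set empty)
final: {}; accept 5 not in set

Answer: REJECT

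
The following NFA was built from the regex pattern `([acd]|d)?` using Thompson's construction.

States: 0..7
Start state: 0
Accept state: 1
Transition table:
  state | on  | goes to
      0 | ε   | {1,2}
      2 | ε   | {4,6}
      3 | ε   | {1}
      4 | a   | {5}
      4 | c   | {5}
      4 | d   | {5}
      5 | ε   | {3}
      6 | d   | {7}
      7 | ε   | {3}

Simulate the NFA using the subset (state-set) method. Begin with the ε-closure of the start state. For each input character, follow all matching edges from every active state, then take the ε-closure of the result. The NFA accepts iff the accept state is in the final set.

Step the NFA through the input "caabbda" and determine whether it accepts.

Answer: REJECT

Steps:
S₀ = ε-closure({0}) = {0,1,2,4,6}
'c' @ 1: {1,3,5}  ✓accept
'a' @ 2: {}  — state set empty
rest 'abbda' ignored (set empty)
after full input: {}  (accept=1 not in)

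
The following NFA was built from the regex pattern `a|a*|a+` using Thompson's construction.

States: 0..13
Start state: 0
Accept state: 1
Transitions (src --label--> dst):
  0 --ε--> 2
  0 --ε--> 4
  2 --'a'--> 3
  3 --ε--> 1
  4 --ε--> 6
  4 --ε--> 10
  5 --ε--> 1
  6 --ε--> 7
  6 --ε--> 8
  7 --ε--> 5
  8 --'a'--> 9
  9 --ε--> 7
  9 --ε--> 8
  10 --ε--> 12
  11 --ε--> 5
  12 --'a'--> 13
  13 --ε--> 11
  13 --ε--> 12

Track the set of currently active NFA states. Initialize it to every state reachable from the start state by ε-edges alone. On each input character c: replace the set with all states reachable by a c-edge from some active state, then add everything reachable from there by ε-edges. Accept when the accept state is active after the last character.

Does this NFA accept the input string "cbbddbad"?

Answer: REJECT

Steps:
start: ε-closure({0}) = {0,1,2,4,5,6,7,8,10,12}
'c' @ 1: {}  — state set empty
rest 'bbddbad' ignored (set empty)
final: {}; accept 1 not in set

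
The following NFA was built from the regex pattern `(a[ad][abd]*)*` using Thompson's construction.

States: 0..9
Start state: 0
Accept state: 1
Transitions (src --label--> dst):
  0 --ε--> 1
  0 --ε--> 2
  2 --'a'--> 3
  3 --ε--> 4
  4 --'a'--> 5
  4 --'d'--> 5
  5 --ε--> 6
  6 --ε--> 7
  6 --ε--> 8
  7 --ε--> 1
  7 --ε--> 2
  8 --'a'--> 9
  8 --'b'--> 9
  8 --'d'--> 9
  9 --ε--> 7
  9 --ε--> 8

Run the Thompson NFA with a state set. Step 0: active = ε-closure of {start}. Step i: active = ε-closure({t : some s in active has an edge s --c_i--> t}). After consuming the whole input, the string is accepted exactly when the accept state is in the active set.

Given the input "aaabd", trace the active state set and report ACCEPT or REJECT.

Answer: ACCEPT

Trace:
start: ε-closure({0}) = {0,1,2}
'a' @ 1: {3,4}
'a' @ 2: {1,2,5,6,7,8}  ✓accept
'a' @ 3: {1,2,3,4,7,8,9}  ✓accept
'b' @ 4: {1,2,7,8,9}  ✓accept
'd' @ 5: {1,2,7,8,9}  ✓accept
end set {1,2,7,8,9} — state 1 in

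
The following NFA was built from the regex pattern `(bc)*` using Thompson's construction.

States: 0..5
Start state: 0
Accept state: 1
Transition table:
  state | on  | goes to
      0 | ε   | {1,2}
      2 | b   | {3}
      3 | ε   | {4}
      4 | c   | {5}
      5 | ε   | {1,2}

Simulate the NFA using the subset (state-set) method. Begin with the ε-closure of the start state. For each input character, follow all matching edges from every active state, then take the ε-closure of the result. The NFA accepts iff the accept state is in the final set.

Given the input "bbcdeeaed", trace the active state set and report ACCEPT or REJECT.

start: ε-closure({0}) = {0,1,2}
'b' @ 1: {3,4}
'b' @ 2: {}  — state set empty
rest 'cdeeaed' ignored (set empty)
end set {} — state 1 not in

Answer: REJECT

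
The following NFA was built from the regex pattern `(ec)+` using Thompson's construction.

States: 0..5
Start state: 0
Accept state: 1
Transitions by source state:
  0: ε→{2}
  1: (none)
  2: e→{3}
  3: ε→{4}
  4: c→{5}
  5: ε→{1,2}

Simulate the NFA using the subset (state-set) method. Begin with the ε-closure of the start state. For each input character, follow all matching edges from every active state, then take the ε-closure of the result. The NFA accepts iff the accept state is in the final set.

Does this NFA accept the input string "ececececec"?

Answer: ACCEPT

Derivation:
start: ε-closure({0}) = {0,2}
'e' @ 1: {3,4}
'c' @ 2: {1,2,5}  (accept∈set)
'e' @ 3: {3,4}
'c' @ 4: {1,2,5}  (accept∈set)
'e' @ 5: {3,4}
'c' @ 6: {1,2,5}  (accept∈set)
'e' @ 7: {3,4}
'c' @ 8: {1,2,5}  (accept∈set)
'e' @ 9: {3,4}
'c' @ 10: {1,2,5}  (accept∈set)
after full input: {1,2,5}  (accept=1 in)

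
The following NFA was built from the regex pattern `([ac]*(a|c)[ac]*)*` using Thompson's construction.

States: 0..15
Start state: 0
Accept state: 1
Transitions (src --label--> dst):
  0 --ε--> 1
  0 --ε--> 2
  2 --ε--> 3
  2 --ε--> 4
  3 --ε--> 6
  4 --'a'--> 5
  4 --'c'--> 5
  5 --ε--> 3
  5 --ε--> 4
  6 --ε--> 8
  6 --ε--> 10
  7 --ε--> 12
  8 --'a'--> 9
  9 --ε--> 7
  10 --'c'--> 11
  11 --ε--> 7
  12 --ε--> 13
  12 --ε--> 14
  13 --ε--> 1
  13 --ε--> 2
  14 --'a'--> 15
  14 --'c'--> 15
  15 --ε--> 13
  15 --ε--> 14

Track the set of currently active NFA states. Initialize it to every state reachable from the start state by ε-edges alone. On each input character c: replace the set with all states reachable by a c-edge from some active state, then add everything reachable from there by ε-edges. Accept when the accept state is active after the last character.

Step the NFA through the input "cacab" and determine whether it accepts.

S₀ = ε-closure({0}) = {0,1,2,3,4,6,8,10}
'c' @ 1: {1,2,3,4,5,6,7,8,10,11,12,13,14}  (accept∈set)
'a' @ 2: {1,2,3,4,5,6,7,8,9,10,12,13,14,15}  (accept∈set)
'c' @ 3: {1,2,3,4,5,6,7,8,10,11,12,13,14,15}  (accept∈set)
'a' @ 4: {1,2,3,4,5,6,7,8,9,10,12,13,14,15}  (accept∈set)
'b' @ 5: {}  — no active states
final: {}; accept 1 not in set

Answer: REJECT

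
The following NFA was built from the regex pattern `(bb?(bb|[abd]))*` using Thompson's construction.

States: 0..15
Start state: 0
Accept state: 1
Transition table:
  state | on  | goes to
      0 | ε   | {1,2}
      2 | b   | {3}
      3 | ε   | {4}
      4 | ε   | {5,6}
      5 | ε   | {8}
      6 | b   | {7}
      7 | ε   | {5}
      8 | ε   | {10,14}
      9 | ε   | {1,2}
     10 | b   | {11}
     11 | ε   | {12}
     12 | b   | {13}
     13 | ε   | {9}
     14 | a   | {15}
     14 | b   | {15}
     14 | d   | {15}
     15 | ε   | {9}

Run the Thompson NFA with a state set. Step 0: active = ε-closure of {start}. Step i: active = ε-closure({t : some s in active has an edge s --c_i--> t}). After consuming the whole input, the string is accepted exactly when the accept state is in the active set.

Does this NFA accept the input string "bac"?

S₀ = ε-closure({0}) = {0,1,2}
'b' @ 1: {3,4,5,6,8,10,14}
'a' @ 2: {1,2,9,15}  ✓accept
'c' @ 3: {}  — no active states
end set {} — state 1 not in

Answer: REJECT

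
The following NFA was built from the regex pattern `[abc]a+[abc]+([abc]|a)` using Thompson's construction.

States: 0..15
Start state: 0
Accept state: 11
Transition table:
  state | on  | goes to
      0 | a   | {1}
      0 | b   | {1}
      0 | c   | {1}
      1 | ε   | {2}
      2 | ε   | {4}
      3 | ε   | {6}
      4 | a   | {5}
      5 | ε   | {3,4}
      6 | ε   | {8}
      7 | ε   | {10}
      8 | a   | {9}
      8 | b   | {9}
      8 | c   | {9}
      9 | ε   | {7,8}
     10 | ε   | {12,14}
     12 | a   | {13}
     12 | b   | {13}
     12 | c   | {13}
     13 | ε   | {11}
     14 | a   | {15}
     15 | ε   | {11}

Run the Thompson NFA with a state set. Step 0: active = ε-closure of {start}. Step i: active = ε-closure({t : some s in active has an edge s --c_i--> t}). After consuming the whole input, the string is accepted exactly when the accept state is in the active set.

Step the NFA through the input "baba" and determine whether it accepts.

start: ε-closure({0}) = {0}
'b' @ 1: {1,2,4}
'a' @ 2: {3,4,5,6,8}
'b' @ 3: {7,8,9,10,12,14}
'a' @ 4: {7,8,9,10,11,12,13,14,15}  ✓accept
final: {7,8,9,10,11,12,13,14,15}; accept 11 in set

Answer: ACCEPT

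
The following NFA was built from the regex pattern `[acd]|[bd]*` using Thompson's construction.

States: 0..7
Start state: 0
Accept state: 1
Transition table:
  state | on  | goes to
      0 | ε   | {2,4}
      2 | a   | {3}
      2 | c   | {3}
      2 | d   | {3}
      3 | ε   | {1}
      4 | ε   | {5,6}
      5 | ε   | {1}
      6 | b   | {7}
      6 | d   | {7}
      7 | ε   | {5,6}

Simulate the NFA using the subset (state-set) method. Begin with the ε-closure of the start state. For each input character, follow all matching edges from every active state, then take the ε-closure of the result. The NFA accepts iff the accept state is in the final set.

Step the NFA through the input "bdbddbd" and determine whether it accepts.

Answer: ACCEPT

Steps:
start: ε-closure({0}) = {0,1,2,4,5,6}
'b' @ 1: {1,5,6,7}  ✓accept
'd' @ 2: {1,5,6,7}  ✓accept
'b' @ 3: {1,5,6,7}  ✓accept
'd' @ 4: {1,5,6,7}  ✓accept
'd' @ 5: {1,5,6,7}  ✓accept
'b' @ 6: {1,5,6,7}  ✓accept
'd' @ 7: {1,5,6,7}  ✓accept
final: {1,5,6,7}; accept 1 in set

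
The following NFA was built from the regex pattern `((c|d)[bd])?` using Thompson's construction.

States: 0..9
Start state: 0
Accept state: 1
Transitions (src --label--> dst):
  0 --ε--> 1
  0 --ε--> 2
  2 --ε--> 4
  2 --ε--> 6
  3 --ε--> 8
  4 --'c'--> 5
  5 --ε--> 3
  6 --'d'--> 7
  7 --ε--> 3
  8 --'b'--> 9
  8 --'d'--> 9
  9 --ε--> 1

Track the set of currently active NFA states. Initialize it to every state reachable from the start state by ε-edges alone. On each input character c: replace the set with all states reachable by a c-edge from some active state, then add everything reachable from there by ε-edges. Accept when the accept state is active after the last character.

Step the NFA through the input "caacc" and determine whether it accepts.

Answer: REJECT

Derivation:
S₀ = ε-closure({0}) = {0,1,2,4,6}
'c' @ 1: {3,5,8}
'a' @ 2: {}  — state set empty
rest 'acc' ignored (set empty)
after full input: {}  (accept=1 not in)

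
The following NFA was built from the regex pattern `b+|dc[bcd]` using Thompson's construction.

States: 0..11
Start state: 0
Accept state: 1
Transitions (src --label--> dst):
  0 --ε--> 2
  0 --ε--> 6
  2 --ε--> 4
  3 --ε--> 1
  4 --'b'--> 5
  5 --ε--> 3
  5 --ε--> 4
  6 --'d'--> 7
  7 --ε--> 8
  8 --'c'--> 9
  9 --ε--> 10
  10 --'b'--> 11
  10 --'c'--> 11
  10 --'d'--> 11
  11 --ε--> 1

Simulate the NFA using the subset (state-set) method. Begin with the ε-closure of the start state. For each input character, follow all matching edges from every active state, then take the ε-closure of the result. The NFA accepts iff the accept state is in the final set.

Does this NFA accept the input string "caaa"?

start: ε-closure({0}) = {0,2,4,6}
'c' @ 1: {}  — state set empty
rest 'aaa' ignored (set empty)
after full input: {}  (accept=1 not in)

Answer: REJECT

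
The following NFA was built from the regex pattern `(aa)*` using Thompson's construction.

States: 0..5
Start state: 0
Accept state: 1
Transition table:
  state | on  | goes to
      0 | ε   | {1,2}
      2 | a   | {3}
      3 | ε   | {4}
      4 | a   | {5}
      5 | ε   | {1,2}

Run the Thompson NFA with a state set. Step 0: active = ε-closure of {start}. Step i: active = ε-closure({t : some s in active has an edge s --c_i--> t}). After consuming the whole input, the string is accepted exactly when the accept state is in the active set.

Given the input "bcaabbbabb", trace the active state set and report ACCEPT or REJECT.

initial (ε-close {0}): {0,1,2}
'b' @ 1: {}  — dead — no transitions
rest 'caabbbabb' ignored (set empty)
final: {}; accept 1 not in set

Answer: REJECT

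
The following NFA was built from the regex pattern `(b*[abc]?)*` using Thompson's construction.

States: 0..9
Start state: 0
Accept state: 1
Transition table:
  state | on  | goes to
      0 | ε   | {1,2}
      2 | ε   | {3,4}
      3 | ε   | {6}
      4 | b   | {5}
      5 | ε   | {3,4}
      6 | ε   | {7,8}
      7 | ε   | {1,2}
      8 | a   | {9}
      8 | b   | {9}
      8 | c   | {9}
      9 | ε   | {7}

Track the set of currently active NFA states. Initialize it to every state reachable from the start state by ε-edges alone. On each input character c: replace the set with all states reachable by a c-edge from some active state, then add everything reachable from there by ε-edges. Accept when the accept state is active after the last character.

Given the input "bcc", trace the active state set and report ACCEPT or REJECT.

Answer: ACCEPT

Trace:
start: ε-closure({0}) = {0,1,2,3,4,6,7,8}
'b' @ 1: {1,2,3,4,5,6,7,8,9}  ✓accept
'c' @ 2: {1,2,3,4,6,7,8,9}  ✓accept
'c' @ 3: {1,2,3,4,6,7,8,9}  ✓accept
end set {1,2,3,4,6,7,8,9} — state 1 in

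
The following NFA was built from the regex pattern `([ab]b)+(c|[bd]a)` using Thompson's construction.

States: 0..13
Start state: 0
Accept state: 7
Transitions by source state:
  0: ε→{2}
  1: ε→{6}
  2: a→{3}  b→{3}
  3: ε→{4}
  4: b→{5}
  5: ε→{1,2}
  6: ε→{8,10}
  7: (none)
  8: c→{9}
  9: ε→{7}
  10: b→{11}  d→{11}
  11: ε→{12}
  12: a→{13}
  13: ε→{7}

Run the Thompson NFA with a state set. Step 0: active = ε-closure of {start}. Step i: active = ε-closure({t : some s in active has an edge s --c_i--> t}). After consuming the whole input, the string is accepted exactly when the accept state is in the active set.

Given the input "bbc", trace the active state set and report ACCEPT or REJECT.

S₀ = ε-closure({0}) = {0,2}
'b' @ 1: {3,4}
'b' @ 2: {1,2,5,6,8,10}
'c' @ 3: {7,9}  [accepting]
final: {7,9}; accept 7 in set

Answer: ACCEPT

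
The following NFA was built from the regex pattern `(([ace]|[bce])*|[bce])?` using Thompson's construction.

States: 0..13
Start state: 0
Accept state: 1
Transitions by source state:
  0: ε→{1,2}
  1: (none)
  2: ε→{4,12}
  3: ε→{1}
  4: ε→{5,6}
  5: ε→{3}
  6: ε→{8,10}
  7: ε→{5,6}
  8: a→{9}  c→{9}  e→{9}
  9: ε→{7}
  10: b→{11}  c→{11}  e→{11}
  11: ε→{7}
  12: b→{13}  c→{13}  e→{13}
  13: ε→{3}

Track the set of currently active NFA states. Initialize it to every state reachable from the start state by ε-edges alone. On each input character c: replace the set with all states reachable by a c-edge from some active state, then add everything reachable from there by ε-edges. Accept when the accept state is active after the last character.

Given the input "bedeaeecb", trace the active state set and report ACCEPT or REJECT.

Answer: REJECT

Trace:
start: ε-closure({0}) = {0,1,2,3,4,5,6,8,10,12}
'b' @ 1: {1,3,5,6,7,8,10,11,13}  [accepting]
'e' @ 2: {1,3,5,6,7,8,9,10,11}  [accepting]
'd' @ 3: {}  — no active states
rest 'eaeecb' ignored (set empty)
after full input: {}  (accept=1 not in)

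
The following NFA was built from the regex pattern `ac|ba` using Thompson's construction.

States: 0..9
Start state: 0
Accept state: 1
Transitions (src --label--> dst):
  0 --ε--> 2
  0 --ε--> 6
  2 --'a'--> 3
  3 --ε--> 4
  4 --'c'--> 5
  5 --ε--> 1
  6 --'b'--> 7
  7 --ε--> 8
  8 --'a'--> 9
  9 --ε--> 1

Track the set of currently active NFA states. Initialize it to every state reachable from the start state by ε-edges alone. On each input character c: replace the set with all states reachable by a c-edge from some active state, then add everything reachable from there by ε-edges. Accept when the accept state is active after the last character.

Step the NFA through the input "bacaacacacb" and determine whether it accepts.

Answer: REJECT

Trace:
S₀ = ε-closure({0}) = {0,2,6}
'b' @ 1: {7,8}
'a' @ 2: {1,9}  [accepting]
'c' @ 3: {}  — dead — no transitions
rest 'aacacacb' ignored (set empty)
after full input: {}  (accept=1 not in)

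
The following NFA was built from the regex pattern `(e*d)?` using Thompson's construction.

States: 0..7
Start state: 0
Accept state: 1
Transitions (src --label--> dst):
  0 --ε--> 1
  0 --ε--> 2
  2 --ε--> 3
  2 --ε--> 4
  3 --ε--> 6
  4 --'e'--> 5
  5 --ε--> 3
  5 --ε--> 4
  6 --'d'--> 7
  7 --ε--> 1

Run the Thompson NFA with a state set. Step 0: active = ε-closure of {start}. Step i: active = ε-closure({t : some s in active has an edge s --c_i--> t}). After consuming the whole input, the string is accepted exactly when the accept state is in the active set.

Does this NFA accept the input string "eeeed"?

start: ε-closure({0}) = {0,1,2,3,4,6}
'e' @ 1: {3,4,5,6}
'e' @ 2: {3,4,5,6}
'e' @ 3: {3,4,5,6}
'e' @ 4: {3,4,5,6}
'd' @ 5: {1,7}  [accepting]
end set {1,7} — state 1 in

Answer: ACCEPT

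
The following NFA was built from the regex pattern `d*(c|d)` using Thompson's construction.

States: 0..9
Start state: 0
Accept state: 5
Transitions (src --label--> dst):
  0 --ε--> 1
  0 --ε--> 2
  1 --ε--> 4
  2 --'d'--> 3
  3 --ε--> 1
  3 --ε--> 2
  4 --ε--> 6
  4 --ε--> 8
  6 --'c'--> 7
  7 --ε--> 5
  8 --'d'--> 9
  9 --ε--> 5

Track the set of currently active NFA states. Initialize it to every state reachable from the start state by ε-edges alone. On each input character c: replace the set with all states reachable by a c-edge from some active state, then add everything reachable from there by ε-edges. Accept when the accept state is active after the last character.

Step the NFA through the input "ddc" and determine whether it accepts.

S₀ = ε-closure({0}) = {0,1,2,4,6,8}
'd' @ 1: {1,2,3,4,5,6,8,9}  ✓accept
'd' @ 2: {1,2,3,4,5,6,8,9}  ✓accept
'c' @ 3: {5,7}  ✓accept
after full input: {5,7}  (accept=5 in)

Answer: ACCEPT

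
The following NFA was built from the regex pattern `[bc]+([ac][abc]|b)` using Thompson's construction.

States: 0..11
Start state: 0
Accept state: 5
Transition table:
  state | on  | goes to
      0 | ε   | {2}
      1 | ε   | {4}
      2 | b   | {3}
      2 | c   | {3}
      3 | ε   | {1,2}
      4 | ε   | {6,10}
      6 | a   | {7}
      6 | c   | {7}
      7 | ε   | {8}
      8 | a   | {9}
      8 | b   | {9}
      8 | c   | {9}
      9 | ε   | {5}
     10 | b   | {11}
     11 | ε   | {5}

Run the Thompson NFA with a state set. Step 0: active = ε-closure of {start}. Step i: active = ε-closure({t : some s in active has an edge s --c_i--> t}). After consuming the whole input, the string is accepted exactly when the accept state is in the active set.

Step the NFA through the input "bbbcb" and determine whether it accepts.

Answer: ACCEPT

Trace:
start: ε-closure({0}) = {0,2}
'b' @ 1: {1,2,3,4,6,10}
'b' @ 2: {1,2,3,4,5,6,10,11}  (accept∈set)
'b' @ 3: {1,2,3,4,5,6,10,11}  (accept∈set)
'c' @ 4: {1,2,3,4,6,7,8,10}
'b' @ 5: {1,2,3,4,5,6,9,10,11}  (accept∈set)
after full input: {1,2,3,4,5,6,9,10,11}  (accept=5 in)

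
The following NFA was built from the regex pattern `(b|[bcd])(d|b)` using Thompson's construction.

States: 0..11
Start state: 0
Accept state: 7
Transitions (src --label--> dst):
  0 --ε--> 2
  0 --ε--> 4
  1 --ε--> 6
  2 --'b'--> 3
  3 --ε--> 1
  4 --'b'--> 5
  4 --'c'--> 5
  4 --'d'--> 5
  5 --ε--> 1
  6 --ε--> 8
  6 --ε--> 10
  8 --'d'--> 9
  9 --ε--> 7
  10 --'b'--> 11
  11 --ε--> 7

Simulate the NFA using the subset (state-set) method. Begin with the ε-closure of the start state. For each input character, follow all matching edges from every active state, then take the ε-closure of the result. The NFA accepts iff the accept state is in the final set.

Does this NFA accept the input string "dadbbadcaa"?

Answer: REJECT

Trace:
S₀ = ε-closure({0}) = {0,2,4}
'd' @ 1: {1,5,6,8,10}
'a' @ 2: {}  — dead — no transitions
rest 'dbbadcaa' ignored (set empty)
after full input: {}  (accept=7 not in)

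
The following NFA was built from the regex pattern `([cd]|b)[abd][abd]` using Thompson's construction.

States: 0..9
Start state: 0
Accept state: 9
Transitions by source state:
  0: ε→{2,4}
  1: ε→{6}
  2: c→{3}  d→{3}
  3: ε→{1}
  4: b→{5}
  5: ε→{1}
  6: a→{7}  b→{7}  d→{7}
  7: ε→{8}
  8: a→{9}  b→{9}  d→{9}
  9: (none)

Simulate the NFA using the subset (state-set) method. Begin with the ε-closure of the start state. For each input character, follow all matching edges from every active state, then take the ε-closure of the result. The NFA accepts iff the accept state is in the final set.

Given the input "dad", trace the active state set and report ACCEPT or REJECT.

initial (ε-close {0}): {0,2,4}
'd' @ 1: {1,3,6}
'a' @ 2: {7,8}
'd' @ 3: {9}  [accepting]
after full input: {9}  (accept=9 in)

Answer: ACCEPT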